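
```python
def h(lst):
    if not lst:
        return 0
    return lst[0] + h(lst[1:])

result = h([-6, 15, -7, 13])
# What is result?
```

(-6) + 15 + (-7) + 13 + 0 = 15

Answer: 15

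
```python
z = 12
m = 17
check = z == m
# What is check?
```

Trace:
`z = 12` → z = 12
`m = 17` → m = 17
`check = z == m` → check = False
So check = False

Answer: False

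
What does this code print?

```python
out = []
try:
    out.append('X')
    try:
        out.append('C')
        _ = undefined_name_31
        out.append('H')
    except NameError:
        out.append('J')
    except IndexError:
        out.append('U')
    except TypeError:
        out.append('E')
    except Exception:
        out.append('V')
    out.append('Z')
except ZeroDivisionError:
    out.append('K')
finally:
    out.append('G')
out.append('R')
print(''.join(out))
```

Execution trace: 'X' (try body) → 'C' (inner try body) → 'J' (inner except NameError) → 'Z' (try body, no exception) → 'G' (finally) → 'R' (after the try/except). Output: XCJZGR

Answer: XCJZGR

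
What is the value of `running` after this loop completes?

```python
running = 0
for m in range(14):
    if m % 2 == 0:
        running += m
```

Sum of even numbers 0 to 13
`running` takes the values: 0 → 2 → 6 → 12 → 20 → 30 → 42

Answer: 42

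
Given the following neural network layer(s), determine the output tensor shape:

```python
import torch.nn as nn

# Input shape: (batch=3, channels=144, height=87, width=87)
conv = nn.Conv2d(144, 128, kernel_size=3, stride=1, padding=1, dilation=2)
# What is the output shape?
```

Input: (3, 144, 87, 87) -> Output: (3, 128, 85, 85)

Answer: (3, 128, 85, 85)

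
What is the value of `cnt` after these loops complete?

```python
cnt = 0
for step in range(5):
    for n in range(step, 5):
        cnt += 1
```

Upper triangle: 5 + 4 + ... + 1
`cnt` takes the values: 0 → 1 → 2 → 3 → 4 → 5 → 6 → 7 → 8 → 9 → 10 → 11 → 12 → 13 → 14 → 15

Answer: 15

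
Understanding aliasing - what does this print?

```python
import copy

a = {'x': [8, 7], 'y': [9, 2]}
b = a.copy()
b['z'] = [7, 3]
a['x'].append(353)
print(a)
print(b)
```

Key concept: shallow copy of dict with mutable values.
Step by step:
`a = {'x': [8, 7], 'y': [9, 2]}` → a = {'x': [8, 7], 'y': [9, 2]}
`b = a.copy()` → b = {'x': [8, 7], 'y': [9, 2]}
`b['z'] = [7, 3]` → b = {'x': [8, 7], 'y': [9, 2], 'z': [7, 3]}
`a['x'].append(353)` → a = {'x': [8, 7, 353], 'y': [9, 2]}; b = {'x': [8, 7, 353], 'y': [9, 2], 'z': [7, 3]}
`print(a)` → prints {'x': [8, 7, 353], 'y': [9, 2]}
`print(b)` → prints {'x': [8, 7, 353], 'y': [9, 2], 'z': [7, 3]}

Answer:
{'x': [8, 7, 353], 'y': [9, 2]}
{'x': [8, 7, 353], 'y': [9, 2], 'z': [7, 3]}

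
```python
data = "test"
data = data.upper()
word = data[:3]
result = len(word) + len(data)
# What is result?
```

Trace:
`data = "test"` → data = 'test'
`data = data.upper()` → data = 'TEST'
`word = data[:3]` → word = 'TES'
`result = len(word) + len(data)` → result = 7
So result = 7

Answer: 7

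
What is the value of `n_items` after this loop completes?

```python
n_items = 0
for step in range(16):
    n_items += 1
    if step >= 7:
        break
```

Loop breaks when step reaches 7, n_items is 8
`n_items` takes the values: 0 → 1 → 2 → 3 → 4 → 5 → 6 → 7 → 8

Answer: 8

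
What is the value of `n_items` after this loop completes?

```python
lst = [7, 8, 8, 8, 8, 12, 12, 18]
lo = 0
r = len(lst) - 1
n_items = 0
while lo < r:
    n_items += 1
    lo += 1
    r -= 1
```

Iterations until pointers meet (list length 8)
`n_items` takes the values: 0 → 1 → 2 → 3 → 4

Answer: 4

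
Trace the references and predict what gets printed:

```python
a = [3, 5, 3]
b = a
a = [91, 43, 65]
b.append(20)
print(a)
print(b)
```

Key concept: rebinding vs mutation: a is rebound to a new list, b still points at the original.
Step by step:
`a = [3, 5, 3]` → a = [3, 5, 3]
`b = a` → b = [3, 5, 3] (same object as a)
`a = [91, 43, 65]` → a = [91, 43, 65]
`b.append(20)` → b = [3, 5, 3, 20]
`print(a)` → prints [91, 43, 65]
`print(b)` → prints [3, 5, 3, 20]

Answer:
[91, 43, 65]
[3, 5, 3, 20]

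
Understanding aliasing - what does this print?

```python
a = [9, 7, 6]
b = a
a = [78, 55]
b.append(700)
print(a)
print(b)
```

Key concept: rebinding vs mutation: a is rebound to a new list, b still points at the original.
Step by step:
`a = [9, 7, 6]` → a = [9, 7, 6]
`b = a` → b = [9, 7, 6] (same object as a)
`a = [78, 55]` → a = [78, 55]
`b.append(700)` → b = [9, 7, 6, 700]
`print(a)` → prints [78, 55]
`print(b)` → prints [9, 7, 6, 700]

Answer:
[78, 55]
[9, 7, 6, 700]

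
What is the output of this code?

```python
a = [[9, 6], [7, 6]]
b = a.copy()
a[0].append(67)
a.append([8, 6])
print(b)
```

Key concept: shallow copy with nested lists.
Step by step:
`a = [[9, 6], [7, 6]]` → a = [[9, 6], [7, 6]]
`b = a.copy()` → b = [[9, 6], [7, 6]]
`a[0].append(67)` → a = [[9, 6, 67], [7, 6]]; b = [[9, 6, 67], [7, 6]]
`a.append([8, 6])` → a = [[9, 6, 67], [7, 6], [8, 6]]
`print(b)` → prints [[9, 6, 67], [7, 6]]

Answer: [[9, 6, 67], [7, 6]]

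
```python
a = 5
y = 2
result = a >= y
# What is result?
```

Trace:
`a = 5` → a = 5
`y = 2` → y = 2
`result = a >= y` → result = True
So result = True

Answer: True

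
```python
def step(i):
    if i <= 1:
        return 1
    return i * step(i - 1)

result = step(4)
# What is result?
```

step(4) = 4 * 3 * 2 * 1 = 24

Answer: 24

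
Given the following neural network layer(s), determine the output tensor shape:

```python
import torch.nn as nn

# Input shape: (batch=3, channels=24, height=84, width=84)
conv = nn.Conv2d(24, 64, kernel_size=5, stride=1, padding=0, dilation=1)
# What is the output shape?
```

Input: (3, 24, 84, 84) -> Output: (3, 64, 80, 80)

Answer: (3, 64, 80, 80)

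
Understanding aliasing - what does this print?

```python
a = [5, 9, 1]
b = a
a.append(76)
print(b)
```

Key concept: basic list aliasing.
Step by step:
`a = [5, 9, 1]` → a = [5, 9, 1]
`b = a` → b = [5, 9, 1] (same object as a)
`a.append(76)` → a = [5, 9, 1, 76] (same object as b); b = [5, 9, 1, 76] (same object as a)
`print(b)` → prints [5, 9, 1, 76]

Answer: [5, 9, 1, 76]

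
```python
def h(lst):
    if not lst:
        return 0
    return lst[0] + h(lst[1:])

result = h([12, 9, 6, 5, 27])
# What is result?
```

12 + 9 + 6 + 5 + 27 + 0 = 59

Answer: 59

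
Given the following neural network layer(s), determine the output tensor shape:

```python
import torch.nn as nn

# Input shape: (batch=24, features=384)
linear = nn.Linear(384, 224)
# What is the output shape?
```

Input: (24, 384) -> Output: (24, 224)

Answer: (24, 224)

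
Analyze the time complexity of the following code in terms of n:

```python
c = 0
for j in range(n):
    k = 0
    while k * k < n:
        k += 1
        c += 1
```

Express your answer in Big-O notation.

Each loop level contributes: n × √n. Multiplying the contributions gives O(n√n).

Answer: O(n√n)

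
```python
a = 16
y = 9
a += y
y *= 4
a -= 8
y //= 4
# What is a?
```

Trace:
`a = 16` → a = 16
`y = 9` → y = 9
`a += y` → a = 25
`y *= 4` → y = 36
`a -= 8` → a = 17
`y //= 4` → y = 9
So a = 17

Answer: 17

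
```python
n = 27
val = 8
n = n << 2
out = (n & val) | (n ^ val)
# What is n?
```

Trace:
`n = 27` → n = 27
`val = 8` → val = 8
`n = n << 2` → n = 108
`out = (n & val) | (n ^ val)` → out = 108
So n = 108

Answer: 108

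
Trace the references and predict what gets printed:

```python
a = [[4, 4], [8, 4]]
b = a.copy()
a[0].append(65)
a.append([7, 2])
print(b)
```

Key concept: shallow copy with nested lists.
Step by step:
`a = [[4, 4], [8, 4]]` → a = [[4, 4], [8, 4]]
`b = a.copy()` → b = [[4, 4], [8, 4]]
`a[0].append(65)` → a = [[4, 4, 65], [8, 4]]; b = [[4, 4, 65], [8, 4]]
`a.append([7, 2])` → a = [[4, 4, 65], [8, 4], [7, 2]]
`print(b)` → prints [[4, 4, 65], [8, 4]]

Answer: [[4, 4, 65], [8, 4]]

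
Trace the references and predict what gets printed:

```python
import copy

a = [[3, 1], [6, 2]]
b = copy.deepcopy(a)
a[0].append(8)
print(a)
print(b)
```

Key concept: deep copy is fully independent.
Step by step:
`a = [[3, 1], [6, 2]]` → a = [[3, 1], [6, 2]]
`b = copy.deepcopy(a)` → b = [[3, 1], [6, 2]]
`a[0].append(8)` → a = [[3, 1, 8], [6, 2]]
`print(a)` → prints [[3, 1, 8], [6, 2]]
`print(b)` → prints [[3, 1], [6, 2]]

Answer:
[[3, 1, 8], [6, 2]]
[[3, 1], [6, 2]]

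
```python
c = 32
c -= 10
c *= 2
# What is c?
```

Trace:
`c = 32` → c = 32
`c -= 10` → c = 22
`c *= 2` → c = 44
So c = 44

Answer: 44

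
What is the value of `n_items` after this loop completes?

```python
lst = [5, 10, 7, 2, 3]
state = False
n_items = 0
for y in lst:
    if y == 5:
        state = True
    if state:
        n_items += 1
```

Count elements after first 5 in [5, 10, 7, 2, 3]
`n_items` takes the values: 0 → 1 → 2 → 3 → 4 → 5

Answer: 5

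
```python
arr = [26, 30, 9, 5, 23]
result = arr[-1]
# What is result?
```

Trace:
`arr = [26, 30, 9, 5, 23]` → arr = [26, 30, 9, 5, 23]
`result = arr[-1]` → result = 23
So result = 23

Answer: 23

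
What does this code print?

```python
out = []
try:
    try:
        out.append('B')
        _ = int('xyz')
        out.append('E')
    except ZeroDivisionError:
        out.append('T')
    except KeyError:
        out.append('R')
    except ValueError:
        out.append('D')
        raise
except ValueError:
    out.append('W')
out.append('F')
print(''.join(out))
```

Execution trace: 'B' (inner try body) → 'D' (inner except ValueError) → 'W' (outer except ValueError) → 'F' (after the try/except). Output: BDWF

Answer: BDWF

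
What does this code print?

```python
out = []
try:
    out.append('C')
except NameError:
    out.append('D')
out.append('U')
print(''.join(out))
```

Execution trace: 'C' (try body, no exception) → 'U' (after the try/except). Output: CU

Answer: CU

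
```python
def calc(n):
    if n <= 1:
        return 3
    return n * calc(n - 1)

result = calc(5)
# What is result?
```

calc(5) = 5 * 4 * 3 * 2 * 3 = 360

Answer: 360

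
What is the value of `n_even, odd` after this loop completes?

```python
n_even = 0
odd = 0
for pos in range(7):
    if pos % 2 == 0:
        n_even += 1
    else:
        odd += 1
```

Count evens and odds in range(7)
`n_even, odd` takes the values: (0, 0) → (1, 0) → (1, 1) → (2, 1) → (2, 2) → (3, 2) → (3, 3) → (4, 3)

Answer: 4, 3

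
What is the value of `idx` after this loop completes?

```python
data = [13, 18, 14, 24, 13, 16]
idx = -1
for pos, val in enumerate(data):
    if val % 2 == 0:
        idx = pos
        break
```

First even number index in [13, 18, 14, 24, 13, 16]
`idx` takes the values: -1 → 1

Answer: 1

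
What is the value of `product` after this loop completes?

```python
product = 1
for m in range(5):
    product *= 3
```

3^5 = 243
`product` takes the values: 1 → 3 → 9 → 27 → 81 → 243

Answer: 243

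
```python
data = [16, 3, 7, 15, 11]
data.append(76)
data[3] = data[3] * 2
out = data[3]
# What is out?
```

Trace:
`data = [16, 3, 7, 15, 11]` → data = [16, 3, 7, 15, 11]
`data.append(76)` → data = [16, 3, 7, 15, 11, 76]
`data[3] = data[3] * 2` → data = [16, 3, 7, 30, 11, 76]
`out = data[3]` → out = 30
So out = 30

Answer: 30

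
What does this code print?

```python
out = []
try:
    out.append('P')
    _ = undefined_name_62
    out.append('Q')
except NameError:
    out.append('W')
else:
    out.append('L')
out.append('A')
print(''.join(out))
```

Execution trace: 'P' (try body) → 'W' (except NameError) → 'A' (after the try/except). Output: PWA

Answer: PWA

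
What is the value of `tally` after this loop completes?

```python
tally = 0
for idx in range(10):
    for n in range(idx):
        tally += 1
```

Triangle number: 0+1+2+...+9
`tally` takes the values: 0 → 1 → 2 → 3 → 4 → 5 → 6 → 7 → 8 → 9 → 10 → 11 → 12 → 13 → 14 → 15 → 16 → 17 → 18 → 19 → 20 → 21 → 22 → 23 → 24 → 25 → 26 → 27 → 28 → 29 → … → 41 → 42 → 43 → 44 → 45

Answer: 45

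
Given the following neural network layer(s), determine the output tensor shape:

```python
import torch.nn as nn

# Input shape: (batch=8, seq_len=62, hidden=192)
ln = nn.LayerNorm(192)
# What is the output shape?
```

Input: (8, 62, 192) -> Output: (8, 62, 192)

Answer: (8, 62, 192)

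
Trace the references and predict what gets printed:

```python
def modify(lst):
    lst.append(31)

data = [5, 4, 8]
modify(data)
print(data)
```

Key concept: function modifies passed list.
Step by step:
`data = [5, 4, 8]` → data = [5, 4, 8]
`modify(data)` → data = [5, 4, 8, 31]
`print(data)` → prints [5, 4, 8, 31]

Answer: [5, 4, 8, 31]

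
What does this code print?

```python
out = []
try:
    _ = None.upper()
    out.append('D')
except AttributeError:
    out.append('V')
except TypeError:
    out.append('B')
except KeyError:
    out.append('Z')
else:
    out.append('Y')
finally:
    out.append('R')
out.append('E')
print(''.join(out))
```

Execution trace: 'V' (except AttributeError) → 'R' (finally) → 'E' (after the try/except). Output: VRE

Answer: VRE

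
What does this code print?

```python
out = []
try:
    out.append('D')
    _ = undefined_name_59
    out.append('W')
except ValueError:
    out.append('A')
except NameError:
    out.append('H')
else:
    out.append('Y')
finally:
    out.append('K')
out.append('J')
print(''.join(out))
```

Execution trace: 'D' (try body) → 'H' (except NameError) → 'K' (finally) → 'J' (after the try/except). Output: DHKJ

Answer: DHKJ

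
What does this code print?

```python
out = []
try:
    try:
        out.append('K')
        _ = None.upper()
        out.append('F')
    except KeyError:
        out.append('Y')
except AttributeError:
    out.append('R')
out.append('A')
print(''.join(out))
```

Execution trace: 'K' (try body) → 'R' (outer except AttributeError) → 'A' (after the try/except). Output: KRA

Answer: KRA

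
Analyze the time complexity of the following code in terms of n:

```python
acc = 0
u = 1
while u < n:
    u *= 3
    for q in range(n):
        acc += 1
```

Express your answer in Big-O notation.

Each loop level contributes: log n × n. Multiplying the contributions gives O(n log n).

Answer: O(n log n)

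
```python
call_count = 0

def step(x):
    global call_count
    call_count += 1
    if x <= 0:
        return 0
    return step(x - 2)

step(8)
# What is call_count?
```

Linear recursion stepping by 2: 5 calls from x=8 down to ≤0.

Answer: 5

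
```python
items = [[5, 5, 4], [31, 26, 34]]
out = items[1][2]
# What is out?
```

Trace:
`items = [[5, 5, 4], [31, 26, 34]]` → items = [[5, 5, 4], [31, 26, 34]]
`out = items[1][2]` → out = 34
So out = 34

Answer: 34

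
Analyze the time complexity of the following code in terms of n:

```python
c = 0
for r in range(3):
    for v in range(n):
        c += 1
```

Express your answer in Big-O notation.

Each loop level contributes: 1 × n. Multiplying the contributions gives O(n).

Answer: O(n)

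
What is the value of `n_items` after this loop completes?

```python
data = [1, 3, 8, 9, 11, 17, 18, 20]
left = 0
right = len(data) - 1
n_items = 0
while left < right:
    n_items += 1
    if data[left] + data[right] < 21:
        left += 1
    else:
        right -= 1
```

Steps to find pair summing to 21
`n_items` takes the values: 0 → 1 → 2 → 3 → 4 → 5 → 6 → 7

Answer: 7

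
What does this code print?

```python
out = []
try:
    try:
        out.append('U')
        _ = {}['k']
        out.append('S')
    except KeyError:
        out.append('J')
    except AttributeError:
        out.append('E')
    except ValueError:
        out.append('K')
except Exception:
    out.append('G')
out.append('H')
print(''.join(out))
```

Execution trace: 'U' (inner try body) → 'J' (inner except KeyError) → 'H' (after the try/except). Output: UJH

Answer: UJH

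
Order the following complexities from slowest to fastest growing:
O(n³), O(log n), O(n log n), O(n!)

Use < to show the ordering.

Ordered by growth rate: O(log n) < O(n log n) < O(n³) < O(n!)

Answer: O(log n) < O(n log n) < O(n³) < O(n!)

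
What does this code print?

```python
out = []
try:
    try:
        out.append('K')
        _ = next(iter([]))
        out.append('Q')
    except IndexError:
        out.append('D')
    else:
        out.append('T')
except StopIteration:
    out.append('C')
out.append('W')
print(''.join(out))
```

Execution trace: 'K' (inner try body) → 'C' (outer except StopIteration) → 'W' (after the try/except). Output: KCW

Answer: KCW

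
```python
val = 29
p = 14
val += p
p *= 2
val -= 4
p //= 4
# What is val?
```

Trace:
`val = 29` → val = 29
`p = 14` → p = 14
`val += p` → val = 43
`p *= 2` → p = 28
`val -= 4` → val = 39
`p //= 4` → p = 7
So val = 39

Answer: 39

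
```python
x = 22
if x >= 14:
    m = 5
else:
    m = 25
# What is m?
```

Trace:
`x = 22` → x = 22
`if x >= 14: ...` → x >= 14 is True → m = 5
So m = 5

Answer: 5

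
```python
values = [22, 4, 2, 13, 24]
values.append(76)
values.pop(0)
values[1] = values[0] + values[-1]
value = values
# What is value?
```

Trace:
`values = [22, 4, 2, 13, 24]` → values = [22, 4, 2, 13, 24]
`values.append(76)` → values = [22, 4, 2, 13, 24, 76]
`values.pop(0)` → values = [4, 2, 13, 24, 76]
`values[1] = values[0] + values[-1]` → values = [4, 80, 13, 24, 76]
`value = values` → value = [4, 80, 13, 24, 76]
So value = [4, 80, 13, 24, 76]

Answer: [4, 80, 13, 24, 76]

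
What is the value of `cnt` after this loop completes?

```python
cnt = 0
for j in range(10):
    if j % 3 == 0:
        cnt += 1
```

Count numbers divisible by 3 in range(10)
`cnt` takes the values: 0 → 1 → 2 → 3 → 4

Answer: 4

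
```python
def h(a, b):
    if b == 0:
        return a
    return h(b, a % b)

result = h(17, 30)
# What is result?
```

h(17, 30) -> h(30, 17) -> h(17, 13) -> h(13, 4) -> h(4, 1) -> h(1, 0) -> 1

Answer: 1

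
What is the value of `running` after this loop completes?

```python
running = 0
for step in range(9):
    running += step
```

Sum of 0 to 8 = 36
`running` takes the values: 0 → 1 → 3 → 6 → 10 → 15 → 21 → 28 → 36

Answer: 36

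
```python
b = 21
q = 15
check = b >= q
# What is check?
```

Trace:
`b = 21` → b = 21
`q = 15` → q = 15
`check = b >= q` → check = True
So check = True

Answer: True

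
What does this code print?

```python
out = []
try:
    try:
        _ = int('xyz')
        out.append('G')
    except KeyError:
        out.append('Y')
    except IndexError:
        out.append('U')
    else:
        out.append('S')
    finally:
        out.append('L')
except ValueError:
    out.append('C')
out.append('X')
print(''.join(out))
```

Execution trace: 'L' (finally) → 'C' (outer except ValueError) → 'X' (after the try/except). Output: LCX

Answer: LCX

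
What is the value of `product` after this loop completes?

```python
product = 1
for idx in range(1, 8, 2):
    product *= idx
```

Product of 1, 3, 5, ... up to 7
`product` takes the values: 1 → 3 → 15 → 105

Answer: 105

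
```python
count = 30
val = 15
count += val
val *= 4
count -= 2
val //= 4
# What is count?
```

Trace:
`count = 30` → count = 30
`val = 15` → val = 15
`count += val` → count = 45
`val *= 4` → val = 60
`count -= 2` → count = 43
`val //= 4` → val = 15
So count = 43

Answer: 43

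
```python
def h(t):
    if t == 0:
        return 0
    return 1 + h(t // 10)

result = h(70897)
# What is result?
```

Count of digits of 70897: 5

Answer: 5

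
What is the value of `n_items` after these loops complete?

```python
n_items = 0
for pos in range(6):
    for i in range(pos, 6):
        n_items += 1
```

Upper triangle: 6 + 5 + ... + 1
`n_items` takes the values: 0 → 1 → 2 → 3 → 4 → 5 → 6 → 7 → 8 → 9 → 10 → 11 → 12 → 13 → 14 → 15 → 16 → 17 → 18 → 19 → 20 → 21

Answer: 21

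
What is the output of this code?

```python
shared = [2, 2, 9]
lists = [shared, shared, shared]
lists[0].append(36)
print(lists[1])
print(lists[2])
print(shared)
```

Key concept: list of same reference.
Step by step:
`shared = [2, 2, 9]` → shared = [2, 2, 9]
`lists = [shared, shared, shared]` → lists = [[2, 2, 9], [2, 2, 9], [2, 2, 9]]
`lists[0].append(36)` → shared = [2, 2, 9, 36]; lists = [[2, 2, 9, 36], [2, 2, 9, 36], [2, 2, 9, 36]]
`print(lists[1])` → prints [2, 2, 9, 36]
`print(lists[2])` → prints [2, 2, 9, 36]
`print(shared)` → prints [2, 2, 9, 36]

Answer:
[2, 2, 9, 36]
[2, 2, 9, 36]
[2, 2, 9, 36]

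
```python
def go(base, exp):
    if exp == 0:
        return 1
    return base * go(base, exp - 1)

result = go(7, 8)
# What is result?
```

go(7, 8) = 7 * 7 * 7 * 7 * 7 * 7 * 7 * 7 = 5764801

Answer: 5764801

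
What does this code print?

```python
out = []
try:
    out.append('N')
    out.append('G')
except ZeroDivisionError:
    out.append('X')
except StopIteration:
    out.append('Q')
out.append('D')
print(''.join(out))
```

Execution trace: 'N' (try body) → 'G' (try body, no exception) → 'D' (after the try/except). Output: NGD

Answer: NGD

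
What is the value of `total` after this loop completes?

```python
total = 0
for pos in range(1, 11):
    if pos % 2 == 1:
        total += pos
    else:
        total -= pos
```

Add odd, subtract even
`total` takes the values: 0 → 1 → -1 → 2 → -2 → 3 → -3 → 4 → -4 → 5 → -5

Answer: -5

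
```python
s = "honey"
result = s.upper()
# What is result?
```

Trace:
`s = "honey"` → s = 'honey'
`result = s.upper()` → result = 'HONEY'
So result = 'HONEY'

Answer: 'HONEY'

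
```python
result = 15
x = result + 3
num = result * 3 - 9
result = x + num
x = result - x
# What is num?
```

Trace:
`result = 15` → result = 15
`x = result + 3` → x = 18
`num = result * 3 - 9` → num = 36
`result = x + num` → result = 54
`x = result - x` → x = 36
So num = 36

Answer: 36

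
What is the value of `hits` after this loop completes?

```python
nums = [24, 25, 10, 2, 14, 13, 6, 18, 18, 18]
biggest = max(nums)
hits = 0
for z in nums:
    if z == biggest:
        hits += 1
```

Count of max value 25 in [24, 25, 10, 2, 14, 13, 6, 18, 18, 18]
`hits` takes the values: 0 → 1

Answer: 1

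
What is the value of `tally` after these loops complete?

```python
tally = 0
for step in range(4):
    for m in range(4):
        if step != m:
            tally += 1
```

4² - 4 (exclude diagonal)
`tally` takes the values: 0 → 1 → 2 → 3 → 4 → 5 → 6 → 7 → 8 → 9 → 10 → 11 → 12

Answer: 12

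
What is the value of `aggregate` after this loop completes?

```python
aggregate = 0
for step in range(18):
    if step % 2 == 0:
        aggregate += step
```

Sum of even numbers 0 to 17
`aggregate` takes the values: 0 → 2 → 6 → 12 → 20 → 30 → 42 → 56 → 72

Answer: 72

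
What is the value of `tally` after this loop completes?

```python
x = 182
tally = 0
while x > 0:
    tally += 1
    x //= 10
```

Count digits by repeated division by 10
`tally` takes the values: 0 → 1 → 2 → 3

Answer: 3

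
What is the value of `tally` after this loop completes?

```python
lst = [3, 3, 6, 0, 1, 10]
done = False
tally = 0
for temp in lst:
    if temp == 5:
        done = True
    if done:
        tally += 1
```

Count elements after first 5 in [3, 3, 6, 0, 1, 10]
`tally` takes the values: 0

Answer: 0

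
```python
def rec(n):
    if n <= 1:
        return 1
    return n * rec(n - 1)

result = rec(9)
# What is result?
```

rec(9) = 9 * 8 * 7 * 6 * 5 * 4 * 3 * 2 * 1 = 362880

Answer: 362880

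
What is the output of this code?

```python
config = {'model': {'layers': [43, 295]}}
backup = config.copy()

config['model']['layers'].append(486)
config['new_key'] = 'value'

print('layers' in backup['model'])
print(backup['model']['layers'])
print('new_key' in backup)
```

Key concept: shallow copy gotcha with nested dict.
Step by step:
`config = {'model': {'layers': [43, 295]}}` → config = {'model': {'layers': [43, 295]}}
`backup = config.copy()` → backup = {'model': {'layers': [43, 295]}}
`config['model']['layers'].append(486)` → config = {'model': {'layers': [43, 295, 486]}}; backup = {'model': {'layers': [43, 295, 486]}}
`config['new_key'] = 'value'` → config = {'model': {'layers': [43, 295, 486]}, 'new_key': 'value'}
`print('layers' in backup['model'])` → prints True
`print(backup['model']['layers'])` → prints [43, 295, 486]
`print('new_key' in backup)` → prints False

Answer:
True
[43, 295, 486]
False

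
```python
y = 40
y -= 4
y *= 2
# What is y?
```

Trace:
`y = 40` → y = 40
`y -= 4` → y = 36
`y *= 2` → y = 72
So y = 72

Answer: 72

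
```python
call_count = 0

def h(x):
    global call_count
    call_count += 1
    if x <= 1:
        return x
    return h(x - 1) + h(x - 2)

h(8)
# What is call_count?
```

Calls(x) = 1 + Calls(x-1) + Calls(x-2); Calls(0)=Calls(1)=1. For x=8 this gives 67.

Answer: 67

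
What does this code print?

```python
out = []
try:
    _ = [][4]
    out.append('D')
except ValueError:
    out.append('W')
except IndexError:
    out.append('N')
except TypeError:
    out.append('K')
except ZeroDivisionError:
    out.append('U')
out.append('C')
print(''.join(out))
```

Execution trace: 'N' (except IndexError) → 'C' (after the try/except). Output: NC

Answer: NC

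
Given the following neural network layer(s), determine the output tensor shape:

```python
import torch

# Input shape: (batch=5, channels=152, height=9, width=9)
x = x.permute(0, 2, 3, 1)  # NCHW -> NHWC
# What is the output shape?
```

Input: (5, 152, 9, 9) -> Output: (5, 9, 9, 152)

Answer: (5, 9, 9, 152)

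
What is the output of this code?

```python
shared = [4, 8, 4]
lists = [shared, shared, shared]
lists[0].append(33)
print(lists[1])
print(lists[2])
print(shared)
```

Key concept: list of same reference.
Step by step:
`shared = [4, 8, 4]` → shared = [4, 8, 4]
`lists = [shared, shared, shared]` → lists = [[4, 8, 4], [4, 8, 4], [4, 8, 4]]
`lists[0].append(33)` → shared = [4, 8, 4, 33]; lists = [[4, 8, 4, 33], [4, 8, 4, 33], [4, 8, 4, 33]]
`print(lists[1])` → prints [4, 8, 4, 33]
`print(lists[2])` → prints [4, 8, 4, 33]
`print(shared)` → prints [4, 8, 4, 33]

Answer:
[4, 8, 4, 33]
[4, 8, 4, 33]
[4, 8, 4, 33]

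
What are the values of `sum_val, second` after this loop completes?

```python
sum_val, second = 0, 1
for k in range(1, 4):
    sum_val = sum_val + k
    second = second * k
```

Sum and factorial of 1 to 3
`sum_val, second` takes the values: (0, 1) → (1, 1) → (3, 1) → (3, 2) → (6, 2) → (6, 6)

Answer: 6, 6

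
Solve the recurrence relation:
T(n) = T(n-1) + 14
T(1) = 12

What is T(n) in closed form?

Unrolling: T(n) = T(1) + 14·(n-1) = 12 + 14(n-1) = 14n - 2.

Answer: T(n) = 14n - 2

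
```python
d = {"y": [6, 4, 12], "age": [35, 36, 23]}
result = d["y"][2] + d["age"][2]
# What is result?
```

Trace:
`d = {"y": [6, 4, 12], "age": [35, 36, 23]}` → d = {'y': [6, 4, 12], 'age': [35, 36, 23]}
`result = d["y"][2] + d["age"][2]` → result = 35
So result = 35

Answer: 35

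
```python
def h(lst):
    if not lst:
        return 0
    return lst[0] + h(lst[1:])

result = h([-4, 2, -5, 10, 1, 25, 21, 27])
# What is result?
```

(-4) + 2 + (-5) + 10 + 1 + 25 + 21 + 27 + 0 = 77

Answer: 77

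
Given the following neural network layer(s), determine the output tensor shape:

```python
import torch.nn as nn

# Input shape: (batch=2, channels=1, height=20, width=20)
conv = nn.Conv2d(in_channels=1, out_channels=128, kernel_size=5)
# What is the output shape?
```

Input: (2, 1, 20, 20) -> Output: (2, 128, 16, 16)

Answer: (2, 128, 16, 16)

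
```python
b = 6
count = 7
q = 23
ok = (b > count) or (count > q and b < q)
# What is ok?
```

Trace:
`b = 6` → b = 6
`count = 7` → count = 7
`q = 23` → q = 23
`ok = (b > count) or (count > q and b < q)` → ok = False
So ok = False

Answer: False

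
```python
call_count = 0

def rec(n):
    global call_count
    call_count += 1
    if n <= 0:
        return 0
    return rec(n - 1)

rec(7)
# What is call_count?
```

Linear recursion stepping by 1: 8 calls from n=7 down to ≤0.

Answer: 8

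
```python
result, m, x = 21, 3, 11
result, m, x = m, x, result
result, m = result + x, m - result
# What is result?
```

Trace:
`result, m, x = 21, 3, 11` → result = 21; m = 3; x = 11
`result, m, x = m, x, result` → result = 3; m = 11; x = 21
`result, m = result + x, m - result` → result = 24; m = 8
So result = 24

Answer: 24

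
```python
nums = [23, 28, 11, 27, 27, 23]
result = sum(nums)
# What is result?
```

Trace:
`nums = [23, 28, 11, 27, 27, 23]` → nums = [23, 28, 11, 27, 27, 23]
`result = sum(nums)` → result = 139
So result = 139

Answer: 139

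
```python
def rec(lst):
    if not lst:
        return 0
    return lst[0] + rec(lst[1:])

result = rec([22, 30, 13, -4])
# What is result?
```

22 + 30 + 13 + (-4) + 0 = 61

Answer: 61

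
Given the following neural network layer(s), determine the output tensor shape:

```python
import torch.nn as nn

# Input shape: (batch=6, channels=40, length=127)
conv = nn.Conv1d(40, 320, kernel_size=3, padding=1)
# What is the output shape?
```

Input: (6, 40, 127) -> Output: (6, 320, 127)

Answer: (6, 320, 127)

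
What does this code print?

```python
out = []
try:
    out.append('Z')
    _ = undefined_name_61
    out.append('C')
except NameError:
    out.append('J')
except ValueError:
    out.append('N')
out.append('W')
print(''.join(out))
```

Execution trace: 'Z' (try body) → 'J' (except NameError) → 'W' (after the try/except). Output: ZJW

Answer: ZJW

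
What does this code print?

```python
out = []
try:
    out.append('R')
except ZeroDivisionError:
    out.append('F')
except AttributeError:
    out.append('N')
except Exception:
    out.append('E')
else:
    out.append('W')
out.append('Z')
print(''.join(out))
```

Execution trace: 'R' (try body, no exception) → 'W' (else) → 'Z' (after the try/except). Output: RWZ

Answer: RWZ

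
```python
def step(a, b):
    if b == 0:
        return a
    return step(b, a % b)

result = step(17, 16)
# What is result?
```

step(17, 16) -> step(16, 1) -> step(1, 0) -> 1

Answer: 1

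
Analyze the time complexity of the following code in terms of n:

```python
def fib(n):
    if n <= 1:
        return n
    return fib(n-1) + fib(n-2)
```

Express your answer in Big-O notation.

This is Recursive Fibonacci (naive). Time complexity: O(2^n).

Answer: O(2^n)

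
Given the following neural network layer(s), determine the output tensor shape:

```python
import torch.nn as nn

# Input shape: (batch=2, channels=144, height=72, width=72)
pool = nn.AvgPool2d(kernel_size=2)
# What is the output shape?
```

Input: (2, 144, 72, 72) -> Output: (2, 144, 36, 36)

Answer: (2, 144, 36, 36)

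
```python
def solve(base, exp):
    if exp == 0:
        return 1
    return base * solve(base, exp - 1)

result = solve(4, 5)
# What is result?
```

solve(4, 5) = 4 * 4 * 4 * 4 * 4 = 1024

Answer: 1024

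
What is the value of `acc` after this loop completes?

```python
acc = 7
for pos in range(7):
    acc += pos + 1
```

Start at 7, add 1 to 7 = 35
`acc` takes the values: 7 → 8 → 10 → 13 → 17 → 22 → 28 → 35

Answer: 35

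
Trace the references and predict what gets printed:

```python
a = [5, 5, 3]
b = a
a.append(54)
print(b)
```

Key concept: basic list aliasing.
Step by step:
`a = [5, 5, 3]` → a = [5, 5, 3]
`b = a` → b = [5, 5, 3] (same object as a)
`a.append(54)` → a = [5, 5, 3, 54] (same object as b); b = [5, 5, 3, 54] (same object as a)
`print(b)` → prints [5, 5, 3, 54]

Answer: [5, 5, 3, 54]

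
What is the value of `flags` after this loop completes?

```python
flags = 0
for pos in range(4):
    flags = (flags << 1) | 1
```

Build 4 consecutive 1-bits: 0b1111
`flags` takes the values: 0 → 1 → 3 → 7 → 15

Answer: 15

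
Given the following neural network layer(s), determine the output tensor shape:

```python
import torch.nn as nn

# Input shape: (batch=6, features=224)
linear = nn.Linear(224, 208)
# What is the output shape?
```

Input: (6, 224) -> Output: (6, 208)

Answer: (6, 208)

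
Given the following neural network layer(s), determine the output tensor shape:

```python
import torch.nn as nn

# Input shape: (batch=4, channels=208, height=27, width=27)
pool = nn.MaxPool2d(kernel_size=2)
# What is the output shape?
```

Input: (4, 208, 27, 27) -> Output: (4, 208, 13, 13)

Answer: (4, 208, 13, 13)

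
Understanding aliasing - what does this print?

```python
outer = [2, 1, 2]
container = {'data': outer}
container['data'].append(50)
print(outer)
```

Key concept: dict holds reference to list.
Step by step:
`outer = [2, 1, 2]` → outer = [2, 1, 2]
`container = {'data': outer}` → container = {'data': [2, 1, 2]}
`container['data'].append(50)` → outer = [2, 1, 2, 50]; container = {'data': [2, 1, 2, 50]}
`print(outer)` → prints [2, 1, 2, 50]

Answer: [2, 1, 2, 50]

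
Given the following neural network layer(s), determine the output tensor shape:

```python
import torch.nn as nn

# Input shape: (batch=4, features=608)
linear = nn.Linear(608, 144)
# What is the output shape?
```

Input: (4, 608) -> Output: (4, 144)

Answer: (4, 144)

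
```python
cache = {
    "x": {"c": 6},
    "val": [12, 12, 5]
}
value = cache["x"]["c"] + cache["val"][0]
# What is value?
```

Trace:
`cache = { ...` → cache = {'x': {'c': 6}, 'val': [12, 12, 5]}
`value = cache["x"]["c"] + cache["val"][0]` → value = 18
So value = 18

Answer: 18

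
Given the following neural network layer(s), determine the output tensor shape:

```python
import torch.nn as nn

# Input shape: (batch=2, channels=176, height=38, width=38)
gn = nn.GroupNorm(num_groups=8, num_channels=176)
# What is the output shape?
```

Input: (2, 176, 38, 38) -> Output: (2, 176, 38, 38)

Answer: (2, 176, 38, 38)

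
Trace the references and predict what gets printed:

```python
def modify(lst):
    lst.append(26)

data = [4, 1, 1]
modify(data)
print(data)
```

Key concept: function modifies passed list.
Step by step:
`data = [4, 1, 1]` → data = [4, 1, 1]
`modify(data)` → data = [4, 1, 1, 26]
`print(data)` → prints [4, 1, 1, 26]

Answer: [4, 1, 1, 26]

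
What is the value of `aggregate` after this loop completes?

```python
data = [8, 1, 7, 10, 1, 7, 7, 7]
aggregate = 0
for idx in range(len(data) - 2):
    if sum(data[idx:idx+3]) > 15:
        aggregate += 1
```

Count windows with sum > 15
`aggregate` takes the values: 0 → 1 → 2 → 3 → 4 → 5

Answer: 5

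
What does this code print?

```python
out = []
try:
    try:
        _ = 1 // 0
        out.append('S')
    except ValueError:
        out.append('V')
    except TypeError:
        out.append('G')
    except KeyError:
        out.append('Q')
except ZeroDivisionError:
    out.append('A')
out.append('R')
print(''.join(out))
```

Execution trace: 'A' (outer except ZeroDivisionError) → 'R' (after the try/except). Output: AR

Answer: AR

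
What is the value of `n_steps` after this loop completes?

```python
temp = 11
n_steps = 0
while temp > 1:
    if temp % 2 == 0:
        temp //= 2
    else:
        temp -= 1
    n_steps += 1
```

Steps to reduce 11 to 1
`n_steps` takes the values: 0 → 1 → 2 → 3 → 4 → 5

Answer: 5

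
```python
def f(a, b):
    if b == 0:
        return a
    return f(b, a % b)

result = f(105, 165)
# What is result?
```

f(105, 165) -> f(165, 105) -> f(105, 60) -> f(60, 45) -> f(45, 15) -> f(15, 0) -> 15

Answer: 15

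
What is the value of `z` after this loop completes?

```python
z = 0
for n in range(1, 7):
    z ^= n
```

XOR of 1 to 6
`z` takes the values: 0 → 1 → 3 → 0 → 4 → 1 → 7

Answer: 7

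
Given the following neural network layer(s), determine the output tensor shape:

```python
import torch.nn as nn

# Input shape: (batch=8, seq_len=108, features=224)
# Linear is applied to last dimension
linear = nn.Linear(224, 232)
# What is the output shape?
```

Input: (8, 108, 224) -> Output: (8, 108, 232)

Answer: (8, 108, 232)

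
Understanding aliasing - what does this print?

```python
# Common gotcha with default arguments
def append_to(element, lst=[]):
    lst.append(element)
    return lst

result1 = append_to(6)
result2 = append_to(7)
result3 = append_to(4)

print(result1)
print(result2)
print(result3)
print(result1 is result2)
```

Key concept: mutable default argument gotcha.
Step by step:
`result1 = append_to(6)` → result1 = [6]
`result2 = append_to(7)` → result1 = [6, 7] (same object as result2); result2 = [6, 7] (same object as result1)
`result3 = append_to(4)` → result1 = [6, 7, 4] (same object as result2, result3); result2 = [6, 7, 4] (same object as result1, result3); result3 = [6, 7, 4] (same object as result1, result2)
`print(result1)` → prints [6, 7, 4]
`print(result2)` → prints [6, 7, 4]
`print(result3)` → prints [6, 7, 4]
`print(result1 is result2)` → prints True

Answer:
[6, 7, 4]
[6, 7, 4]
[6, 7, 4]
True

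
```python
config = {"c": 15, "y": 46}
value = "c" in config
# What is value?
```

Trace:
`config = {"c": 15, "y": 46}` → config = {'c': 15, 'y': 46}
`value = "c" in config` → value = True
So value = True

Answer: True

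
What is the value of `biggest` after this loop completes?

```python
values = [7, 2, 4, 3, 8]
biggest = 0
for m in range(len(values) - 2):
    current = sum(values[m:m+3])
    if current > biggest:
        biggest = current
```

Max sum of 3-element window in [7, 2, 4, 3, 8]
`biggest` takes the values: 0 → 13 → 15

Answer: 15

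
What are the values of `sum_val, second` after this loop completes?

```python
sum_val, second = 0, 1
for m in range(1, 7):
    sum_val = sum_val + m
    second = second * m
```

Sum and factorial of 1 to 6
`sum_val, second` takes the values: (0, 1) → (1, 1) → (3, 1) → (3, 2) → (6, 2) → (6, 6) → (10, 6) → (10, 24) → (15, 24) → (15, 120) → (21, 120) → (21, 720)

Answer: 21, 720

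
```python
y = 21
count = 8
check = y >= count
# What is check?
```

Trace:
`y = 21` → y = 21
`count = 8` → count = 8
`check = y >= count` → check = True
So check = True

Answer: True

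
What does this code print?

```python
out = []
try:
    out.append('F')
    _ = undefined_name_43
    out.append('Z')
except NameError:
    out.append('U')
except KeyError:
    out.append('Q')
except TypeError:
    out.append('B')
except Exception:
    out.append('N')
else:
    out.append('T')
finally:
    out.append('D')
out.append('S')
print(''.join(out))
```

Execution trace: 'F' (try body) → 'U' (except NameError) → 'D' (finally) → 'S' (after the try/except). Output: FUDS

Answer: FUDS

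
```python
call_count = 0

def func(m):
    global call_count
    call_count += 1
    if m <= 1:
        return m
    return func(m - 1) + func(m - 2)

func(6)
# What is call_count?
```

Calls(m) = 1 + Calls(m-1) + Calls(m-2); Calls(0)=Calls(1)=1. For m=6 this gives 25.

Answer: 25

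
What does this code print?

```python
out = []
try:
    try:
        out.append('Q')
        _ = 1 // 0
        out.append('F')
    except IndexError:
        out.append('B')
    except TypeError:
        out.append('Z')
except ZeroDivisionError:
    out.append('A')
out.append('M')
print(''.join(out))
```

Execution trace: 'Q' (inner try body) → 'A' (outer except ZeroDivisionError) → 'M' (after the try/except). Output: QAM

Answer: QAM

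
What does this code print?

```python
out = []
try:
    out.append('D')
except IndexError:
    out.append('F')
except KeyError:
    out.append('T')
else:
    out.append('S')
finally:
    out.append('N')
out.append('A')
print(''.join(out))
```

Execution trace: 'D' (try body, no exception) → 'S' (else) → 'N' (finally) → 'A' (after the try/except). Output: DSNA

Answer: DSNA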